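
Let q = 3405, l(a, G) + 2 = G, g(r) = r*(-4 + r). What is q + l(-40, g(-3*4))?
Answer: 3595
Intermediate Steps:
l(a, G) = -2 + G
q + l(-40, g(-3*4)) = 3405 + (-2 + (-3*4)*(-4 - 3*4)) = 3405 + (-2 - 12*(-4 - 12)) = 3405 + (-2 - 12*(-16)) = 3405 + (-2 + 192) = 3405 + 190 = 3595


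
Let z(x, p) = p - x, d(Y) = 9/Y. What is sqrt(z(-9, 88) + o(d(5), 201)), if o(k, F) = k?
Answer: sqrt(2470)/5 ≈ 9.9398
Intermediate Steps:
sqrt(z(-9, 88) + o(d(5), 201)) = sqrt((88 - 1*(-9)) + 9/5) = sqrt((88 + 9) + 9*(1/5)) = sqrt(97 + 9/5) = sqrt(494/5) = sqrt(2470)/5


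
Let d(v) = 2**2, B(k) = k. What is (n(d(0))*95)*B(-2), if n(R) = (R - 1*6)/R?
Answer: 95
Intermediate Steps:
d(v) = 4
n(R) = (-6 + R)/R (n(R) = (R - 6)/R = (-6 + R)/R)
(n(d(0))*95)*B(-2) = (((-6 + 4)/4)*95)*(-2) = (((1/4)*(-2))*95)*(-2) = -1/2*95*(-2) = -95/2*(-2) = 95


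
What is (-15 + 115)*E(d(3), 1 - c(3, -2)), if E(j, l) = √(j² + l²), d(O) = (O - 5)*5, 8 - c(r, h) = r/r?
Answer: 200*√34 ≈ 1166.2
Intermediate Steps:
c(r, h) = 7 (c(r, h) = 8 - r/r = 8 - 1*1 = 8 - 1 = 7)
d(O) = -25 + 5*O (d(O) = (-5 + O)*5 = -25 + 5*O)
(-15 + 115)*E(d(3), 1 - c(3, -2)) = (-15 + 115)*√((-25 + 5*3)² + (1 - 1*7)²) = 100*√((-25 + 15)² + (1 - 7)²) = 100*√((-10)² + (-6)²) = 100*√(100 + 36) = 100*√136 = 100*(2*√34) = 200*√34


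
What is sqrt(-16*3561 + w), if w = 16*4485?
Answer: 8*sqrt(231) ≈ 121.59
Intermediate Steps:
w = 71760
sqrt(-16*3561 + w) = sqrt(-16*3561 + 71760) = sqrt(-56976 + 71760) = sqrt(14784) = 8*sqrt(231)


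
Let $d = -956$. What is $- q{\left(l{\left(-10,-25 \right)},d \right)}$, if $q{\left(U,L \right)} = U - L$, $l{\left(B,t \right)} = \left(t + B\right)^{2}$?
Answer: $-2181$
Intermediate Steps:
$l{\left(B,t \right)} = \left(B + t\right)^{2}$
$- q{\left(l{\left(-10,-25 \right)},d \right)} = - (\left(-10 - 25\right)^{2} - -956) = - (\left(-35\right)^{2} + 956) = - (1225 + 956) = \left(-1\right) 2181 = -2181$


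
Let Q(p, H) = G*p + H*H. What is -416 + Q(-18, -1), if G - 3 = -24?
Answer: -37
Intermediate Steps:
G = -21 (G = 3 - 24 = -21)
Q(p, H) = H² - 21*p (Q(p, H) = -21*p + H*H = -21*p + H² = H² - 21*p)
-416 + Q(-18, -1) = -416 + ((-1)² - 21*(-18)) = -416 + (1 + 378) = -416 + 379 = -37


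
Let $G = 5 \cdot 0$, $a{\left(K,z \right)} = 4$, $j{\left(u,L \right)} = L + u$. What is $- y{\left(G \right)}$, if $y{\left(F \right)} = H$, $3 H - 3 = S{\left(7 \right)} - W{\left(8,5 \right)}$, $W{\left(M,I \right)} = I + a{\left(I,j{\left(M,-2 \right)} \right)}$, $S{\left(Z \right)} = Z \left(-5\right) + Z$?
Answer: $\frac{34}{3} \approx 11.333$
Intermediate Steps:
$S{\left(Z \right)} = - 4 Z$ ($S{\left(Z \right)} = - 5 Z + Z = - 4 Z$)
$G = 0$
$W{\left(M,I \right)} = 4 + I$ ($W{\left(M,I \right)} = I + 4 = 4 + I$)
$H = - \frac{34}{3}$ ($H = 1 + \frac{\left(-4\right) 7 - \left(4 + 5\right)}{3} = 1 + \frac{-28 - 9}{3} = 1 + \frac{1}{3} \left(-37\right) = 1 - \frac{37}{3} = - \frac{34}{3} \approx -11.333$)
$y{\left(F \right)} = - \frac{34}{3}$
$- y{\left(G \right)} = \left(-1\right) \left(- \frac{34}{3}\right) = \frac{34}{3}$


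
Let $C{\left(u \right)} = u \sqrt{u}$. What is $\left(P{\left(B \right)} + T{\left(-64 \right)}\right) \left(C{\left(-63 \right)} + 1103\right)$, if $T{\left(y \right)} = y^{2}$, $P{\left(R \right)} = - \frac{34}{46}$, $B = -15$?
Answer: $\frac{103892673}{23} - \frac{17802099 i \sqrt{7}}{23} \approx 4.5171 \cdot 10^{6} - 2.0478 \cdot 10^{6} i$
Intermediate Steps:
$C{\left(u \right)} = u^{\frac{3}{2}}$
$P{\left(R \right)} = - \frac{17}{23}$ ($P{\left(R \right)} = \left(-34\right) \frac{1}{46} = - \frac{17}{23}$)
$\left(P{\left(B \right)} + T{\left(-64 \right)}\right) \left(C{\left(-63 \right)} + 1103\right) = \left(- \frac{17}{23} + \left(-64\right)^{2}\right) \left(\left(-63\right)^{\frac{3}{2}} + 1103\right) = \left(- \frac{17}{23} + 4096\right) \left(- 189 i \sqrt{7} + 1103\right) = \frac{94191 \left(1103 - 189 i \sqrt{7}\right)}{23} = \frac{103892673}{23} - \frac{17802099 i \sqrt{7}}{23}$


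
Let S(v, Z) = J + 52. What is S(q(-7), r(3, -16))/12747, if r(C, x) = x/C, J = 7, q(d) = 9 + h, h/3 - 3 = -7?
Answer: 59/12747 ≈ 0.0046285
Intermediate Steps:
h = -12 (h = 9 + 3*(-7) = 9 - 21 = -12)
q(d) = -3 (q(d) = 9 - 12 = -3)
S(v, Z) = 59 (S(v, Z) = 7 + 52 = 59)
S(q(-7), r(3, -16))/12747 = 59/12747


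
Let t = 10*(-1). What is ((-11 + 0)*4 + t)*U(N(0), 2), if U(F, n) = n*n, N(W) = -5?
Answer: -216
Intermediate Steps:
U(F, n) = n**2
t = -10
((-11 + 0)*4 + t)*U(N(0), 2) = ((-11 + 0)*4 - 10)*2**2 = (-11*4 - 10)*4 = (-44 - 10)*4 = -54*4 = -216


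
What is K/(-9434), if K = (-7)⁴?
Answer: -2401/9434 ≈ -0.25451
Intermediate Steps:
K = 2401
K/(-9434) = 2401/(-9434) = 2401*(-1/9434) = -2401/9434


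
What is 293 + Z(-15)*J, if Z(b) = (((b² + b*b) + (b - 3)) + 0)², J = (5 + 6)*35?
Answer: 71850533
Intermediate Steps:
J = 385 (J = 11*35 = 385)
Z(b) = (-3 + b + 2*b²)² (Z(b) = (((b² + b²) + (-3 + b)) + 0)² = ((2*b² + (-3 + b)) + 0)² = ((-3 + b + 2*b²) + 0)² = (-3 + b + 2*b²)²)
293 + Z(-15)*J = 293 + (-3 - 15 + 2*(-15)²)²*385 = 293 + (-3 - 15 + 2*225)²*385 = 293 + (-3 - 15 + 450)²*385 = 293 + 432²*385 = 293 + 186624*385 = 293 + 71850240 = 71850533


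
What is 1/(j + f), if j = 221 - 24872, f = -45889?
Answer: -1/70540 ≈ -1.4176e-5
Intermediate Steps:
j = -24651
1/(j + f) = 1/(-24651 - 45889) = 1/(-70540) = -1/70540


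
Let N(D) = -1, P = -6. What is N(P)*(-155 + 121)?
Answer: 34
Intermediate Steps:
N(P)*(-155 + 121) = -(-155 + 121) = -1*(-34) = 34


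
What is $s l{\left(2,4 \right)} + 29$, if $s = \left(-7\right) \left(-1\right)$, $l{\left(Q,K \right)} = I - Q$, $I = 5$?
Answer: $50$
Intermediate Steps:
$l{\left(Q,K \right)} = 5 - Q$
$s = 7$
$s l{\left(2,4 \right)} + 29 = 7 \left(5 - 2\right) + 29 = 7 \cdot 3 + 29 = 21 + 29 = 50$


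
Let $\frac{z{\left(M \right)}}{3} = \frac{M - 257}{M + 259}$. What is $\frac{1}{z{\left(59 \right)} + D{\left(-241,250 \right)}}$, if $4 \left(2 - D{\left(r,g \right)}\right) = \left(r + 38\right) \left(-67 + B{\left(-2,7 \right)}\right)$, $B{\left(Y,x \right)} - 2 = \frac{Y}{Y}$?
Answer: $- \frac{53}{172137} \approx -0.00030789$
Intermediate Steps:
$B{\left(Y,x \right)} = 3$ ($B{\left(Y,x \right)} = 2 + \frac{Y}{Y} = 2 + 1 = 3$)
$z{\left(M \right)} = \frac{3 \left(-257 + M\right)}{259 + M}$ ($z{\left(M \right)} = 3 \frac{M - 257}{M + 259} = 3 \frac{-257 + M}{259 + M} = \frac{3 \left(-257 + M\right)}{259 + M}$)
$D{\left(r,g \right)} = 610 + 16 r$ ($D{\left(r,g \right)} = 2 - \frac{\left(r + 38\right) \left(-67 + 3\right)}{4} = 2 - \frac{\left(38 + r\right) \left(-64\right)}{4} = 2 - \frac{-2432 - 64 r}{4} = 2 + \left(608 + 16 r\right) = 610 + 16 r$)
$\frac{1}{z{\left(59 \right)} + D{\left(-241,250 \right)}} = \frac{1}{\frac{3 \left(-257 + 59\right)}{259 + 59} + \left(610 + 16 \left(-241\right)\right)} = \frac{1}{3 \cdot \frac{1}{318} \left(-198\right) + \left(610 - 3856\right)} = \frac{1}{3 \cdot \frac{1}{318} \left(-198\right) - 3246} = \frac{1}{- \frac{99}{53} - 3246} = \frac{1}{- \frac{172137}{53}} = - \frac{53}{172137}$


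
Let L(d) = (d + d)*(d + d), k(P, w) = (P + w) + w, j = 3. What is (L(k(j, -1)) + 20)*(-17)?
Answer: -408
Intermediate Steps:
k(P, w) = P + 2*w
L(d) = 4*d**2 (L(d) = (2*d)*(2*d) = 4*d**2)
(L(k(j, -1)) + 20)*(-17) = (4*(3 + 2*(-1))**2 + 20)*(-17) = (4*(3 - 2)**2 + 20)*(-17) = (4*1**2 + 20)*(-17) = (4*1 + 20)*(-17) = (4 + 20)*(-17) = 24*(-17) = -408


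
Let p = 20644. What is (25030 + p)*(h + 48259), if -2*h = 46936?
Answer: 1132304134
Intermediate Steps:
h = -23468 (h = -1/2*46936 = -23468)
(25030 + p)*(h + 48259) = (25030 + 20644)*(-23468 + 48259) = 45674*24791 = 1132304134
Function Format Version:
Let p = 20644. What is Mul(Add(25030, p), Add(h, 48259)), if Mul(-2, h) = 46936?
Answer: 1132304134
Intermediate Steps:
h = -23468 (h = Mul(Rational(-1, 2), 46936) = -23468)
Mul(Add(25030, p), Add(h, 48259)) = Mul(Add(25030, 20644), Add(-23468, 48259)) = Mul(45674, 24791) = 1132304134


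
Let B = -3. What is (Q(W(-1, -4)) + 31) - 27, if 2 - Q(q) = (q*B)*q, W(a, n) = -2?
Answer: 18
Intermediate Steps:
Q(q) = 2 + 3*q² (Q(q) = 2 - q*(-3)*q = 2 - (-3*q)*q = 2 - (-3)*q² = 2 + 3*q²)
(Q(W(-1, -4)) + 31) - 27 = ((2 + 3*(-2)²) + 31) - 27 = ((2 + 3*4) + 31) - 27 = ((2 + 12) + 31) - 27 = (14 + 31) - 27 = 45 - 27 = 18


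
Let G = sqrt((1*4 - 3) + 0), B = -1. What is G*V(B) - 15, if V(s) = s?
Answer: -16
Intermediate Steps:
G = 1 (G = sqrt((4 - 3) + 0) = sqrt(1 + 0) = sqrt(1) = 1)
G*V(B) - 15 = 1*(-1) - 15 = -1 - 15 = -16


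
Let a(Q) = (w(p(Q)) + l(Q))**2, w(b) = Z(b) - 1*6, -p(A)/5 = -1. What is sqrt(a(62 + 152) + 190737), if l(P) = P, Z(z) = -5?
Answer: sqrt(231946) ≈ 481.61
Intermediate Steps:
p(A) = 5 (p(A) = -5*(-1) = 5)
w(b) = -11 (w(b) = -5 - 1*6 = -5 - 6 = -11)
a(Q) = (-11 + Q)**2
sqrt(a(62 + 152) + 190737) = sqrt((-11 + (62 + 152))**2 + 190737) = sqrt((-11 + 214)**2 + 190737) = sqrt(203**2 + 190737) = sqrt(41209 + 190737) = sqrt(231946)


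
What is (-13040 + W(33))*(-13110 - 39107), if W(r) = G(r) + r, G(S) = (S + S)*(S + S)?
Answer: 451729267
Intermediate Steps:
G(S) = 4*S² (G(S) = (2*S)*(2*S) = 4*S²)
W(r) = r + 4*r² (W(r) = 4*r² + r = r + 4*r²)
(-13040 + W(33))*(-13110 - 39107) = (-13040 + 33*(1 + 4*33))*(-13110 - 39107) = (-13040 + 33*(1 + 132))*(-52217) = (-13040 + 33*133)*(-52217) = (-13040 + 4389)*(-52217) = -8651*(-52217) = 451729267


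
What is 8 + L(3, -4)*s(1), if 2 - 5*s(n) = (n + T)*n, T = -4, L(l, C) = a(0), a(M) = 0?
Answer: 8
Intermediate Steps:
L(l, C) = 0
s(n) = ⅖ - n*(-4 + n)/5 (s(n) = ⅖ - (n - 4)*n/5 = ⅖ - (-4 + n)*n/5 = ⅖ - n*(-4 + n)/5)
8 + L(3, -4)*s(1) = 8 + 0*(⅖ - ⅕*1² + (⅘)*1) = 8 + 0*(⅖ - ⅕*1 + ⅘) = 8 + 0*(⅖ - ⅕ + ⅘) = 8 + 0*1 = 8 + 0 = 8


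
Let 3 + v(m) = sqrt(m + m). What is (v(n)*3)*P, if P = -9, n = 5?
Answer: 81 - 27*sqrt(10) ≈ -4.3815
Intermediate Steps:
v(m) = -3 + sqrt(2)*sqrt(m) (v(m) = -3 + sqrt(m + m) = -3 + sqrt(2*m) = -3 + sqrt(2)*sqrt(m))
(v(n)*3)*P = ((-3 + sqrt(2)*sqrt(5))*3)*(-9) = ((-3 + sqrt(10))*3)*(-9) = (-9 + 3*sqrt(10))*(-9) = 81 - 27*sqrt(10)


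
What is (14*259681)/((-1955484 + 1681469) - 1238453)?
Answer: -1817767/756234 ≈ -2.4037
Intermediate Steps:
(14*259681)/((-1955484 + 1681469) - 1238453) = 3635534/(-274015 - 1238453) = 3635534/(-1512468) = 3635534*(-1/1512468) = -1817767/756234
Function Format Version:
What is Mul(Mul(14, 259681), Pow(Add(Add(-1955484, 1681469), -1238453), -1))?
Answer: Rational(-1817767, 756234) ≈ -2.4037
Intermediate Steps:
Mul(Mul(14, 259681), Pow(Add(Add(-1955484, 1681469), -1238453), -1)) = Mul(3635534, Pow(Add(-274015, -1238453), -1)) = Mul(3635534, Pow(-1512468, -1)) = Mul(3635534, Rational(-1, 1512468)) = Rational(-1817767, 756234)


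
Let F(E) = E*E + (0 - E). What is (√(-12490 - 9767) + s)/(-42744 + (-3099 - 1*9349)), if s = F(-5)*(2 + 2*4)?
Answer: -75/13798 - 3*I*√2473/55192 ≈ -0.0054356 - 0.0027031*I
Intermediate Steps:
F(E) = E² - E
s = 300 (s = (-5*(-1 - 5))*(2 + 2*4) = (-5*(-6))*(2 + 8) = 30*10 = 300)
(√(-12490 - 9767) + s)/(-42744 + (-3099 - 1*9349)) = (√(-12490 - 9767) + 300)/(-42744 + (-3099 - 1*9349)) = (√(-22257) + 300)/(-42744 + (-3099 - 9349)) = (3*I*√2473 + 300)/(-42744 - 12448) = (300 + 3*I*√2473)/(-55192) = (300 + 3*I*√2473)*(-1/55192) = -75/13798 - 3*I*√2473/55192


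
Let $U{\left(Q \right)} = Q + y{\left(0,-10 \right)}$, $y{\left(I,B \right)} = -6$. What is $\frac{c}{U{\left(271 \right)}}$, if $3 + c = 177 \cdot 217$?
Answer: $\frac{38406}{265} \approx 144.93$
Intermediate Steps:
$c = 38406$ ($c = -3 + 177 \cdot 217 = -3 + 38409 = 38406$)
$U{\left(Q \right)} = -6 + Q$ ($U{\left(Q \right)} = Q - 6 = -6 + Q$)
$\frac{c}{U{\left(271 \right)}} = \frac{38406}{-6 + 271} = \frac{38406}{265}$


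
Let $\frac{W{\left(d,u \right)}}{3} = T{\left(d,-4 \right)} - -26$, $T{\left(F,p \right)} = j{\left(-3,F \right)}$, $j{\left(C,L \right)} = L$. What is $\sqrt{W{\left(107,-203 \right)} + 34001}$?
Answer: $20 \sqrt{86} \approx 185.47$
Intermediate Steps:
$T{\left(F,p \right)} = F$
$W{\left(d,u \right)} = 78 + 3 d$ ($W{\left(d,u \right)} = 3 \left(d - -26\right) = 3 \left(d + 26\right) = 3 \left(26 + d\right) = 78 + 3 d$)
$\sqrt{W{\left(107,-203 \right)} + 34001} = \sqrt{\left(78 + 3 \cdot 107\right) + 34001} = \sqrt{\left(78 + 321\right) + 34001} = \sqrt{399 + 34001} = \sqrt{34400} = 20 \sqrt{86}$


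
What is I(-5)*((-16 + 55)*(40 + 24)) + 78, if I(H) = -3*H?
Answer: 37518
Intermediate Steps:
I(-5)*((-16 + 55)*(40 + 24)) + 78 = (-3*(-5))*((-16 + 55)*(40 + 24)) + 78 = 15*(39*64) + 78 = 15*2496 + 78 = 37440 + 78 = 37518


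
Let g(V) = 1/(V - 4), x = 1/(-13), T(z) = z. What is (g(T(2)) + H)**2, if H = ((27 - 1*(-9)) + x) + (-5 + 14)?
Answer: 1334025/676 ≈ 1973.4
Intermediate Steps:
x = -1/13 ≈ -0.076923
g(V) = 1/(-4 + V)
H = 584/13 (H = ((27 - 1*(-9)) - 1/13) + (-5 + 14) = ((27 + 9) - 1/13) + 9 = (36 - 1/13) + 9 = 467/13 + 9 = 584/13 ≈ 44.923)
(g(T(2)) + H)**2 = (1/(-4 + 2) + 584/13)**2 = (1/(-2) + 584/13)**2 = (-1/2 + 584/13)**2 = (1155/26)**2 = 1334025/676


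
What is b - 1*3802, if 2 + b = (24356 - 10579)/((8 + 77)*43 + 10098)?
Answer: -52302635/13753 ≈ -3803.0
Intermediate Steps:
b = -13729/13753 (b = -2 + (24356 - 10579)/((8 + 77)*43 + 10098) = -2 + 13777/(85*43 + 10098) = -2 + 13777/(3655 + 10098) = -2 + 13777/13753 = -13729/13753 ≈ -0.99825)
b - 1*3802 = -13729/13753 - 1*3802 = -13729/13753 - 3802 = -52302635/13753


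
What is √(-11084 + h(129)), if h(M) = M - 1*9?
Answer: 2*I*√2741 ≈ 104.71*I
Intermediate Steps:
h(M) = -9 + M (h(M) = M - 9 = -9 + M)
√(-11084 + h(129)) = √(-11084 + (-9 + 129)) = √(-11084 + 120) = √(-10964) = 2*I*√2741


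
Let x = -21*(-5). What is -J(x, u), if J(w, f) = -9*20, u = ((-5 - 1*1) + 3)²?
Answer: 180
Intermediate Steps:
x = 105
u = 9 (u = ((-5 - 1) + 3)² = (-6 + 3)² = (-3)² = 9)
J(w, f) = -180
-J(x, u) = -1*(-180) = 180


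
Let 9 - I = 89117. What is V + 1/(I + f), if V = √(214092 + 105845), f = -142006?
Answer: -1/231114 + √319937 ≈ 565.63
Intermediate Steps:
I = -89108 (I = 9 - 1*89117 = 9 - 89117 = -89108)
V = √319937 ≈ 565.63
V + 1/(I + f) = √319937 + 1/(-89108 - 142006) = √319937 + 1/(-231114) = √319937 - 1/231114 = -1/231114 + √319937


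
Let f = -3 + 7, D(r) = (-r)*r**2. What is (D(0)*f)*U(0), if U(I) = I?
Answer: 0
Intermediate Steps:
D(r) = -r**3
f = 4
(D(0)*f)*U(0) = (-1*0**3*4)*0 = (-1*0*4)*0 = (0*4)*0 = 0*0 = 0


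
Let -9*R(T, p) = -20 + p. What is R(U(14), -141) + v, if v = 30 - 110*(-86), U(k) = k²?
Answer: 85571/9 ≈ 9507.9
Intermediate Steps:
R(T, p) = 20/9 - p/9 (R(T, p) = -(-20 + p)/9 = 20/9 - p/9)
v = 9490 (v = 30 + 9460 = 9490)
R(U(14), -141) + v = (20/9 - ⅑*(-141)) + 9490 = (20/9 + 47/3) + 9490 = 161/9 + 9490 = 85571/9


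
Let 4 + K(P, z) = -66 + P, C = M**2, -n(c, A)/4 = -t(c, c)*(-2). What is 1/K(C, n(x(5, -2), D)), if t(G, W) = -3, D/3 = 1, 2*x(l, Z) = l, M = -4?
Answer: -1/54 ≈ -0.018519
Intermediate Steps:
x(l, Z) = l/2
D = 3 (D = 3*1 = 3)
n(c, A) = 24 (n(c, A) = -4*(-1*(-3))*(-2) = -12*(-2) = -4*(-6) = 24)
C = 16 (C = (-4)**2 = 16)
K(P, z) = -70 + P (K(P, z) = -4 + (-66 + P) = -70 + P)
1/K(C, n(x(5, -2), D)) = 1/(-70 + 16) = 1/(-54) = -1/54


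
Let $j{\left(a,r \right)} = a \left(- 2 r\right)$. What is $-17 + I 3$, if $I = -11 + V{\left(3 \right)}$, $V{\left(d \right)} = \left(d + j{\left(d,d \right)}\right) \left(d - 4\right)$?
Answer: $-5$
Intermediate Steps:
$j{\left(a,r \right)} = - 2 a r$
$V{\left(d \right)} = \left(-4 + d\right) \left(d - 2 d^{2}\right)$ ($V{\left(d \right)} = \left(d - 2 d d\right) \left(d - 4\right) = \left(d - 2 d^{2}\right) \left(-4 + d\right) = \left(-4 + d\right) \left(d - 2 d^{2}\right)$)
$I = 4$ ($I = -11 + 3 \left(-4 - 2 \cdot 3^{2} + 9 \cdot 3\right) = -11 + 3 \left(-4 - 18 + 27\right) = -11 + 3 \cdot 5 = -11 + 15 = 4$)
$-17 + I 3 = -17 + 4 \cdot 3 = -17 + 12 = -5$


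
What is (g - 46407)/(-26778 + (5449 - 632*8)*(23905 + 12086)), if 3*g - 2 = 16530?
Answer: -122689/42353055 ≈ -0.0028968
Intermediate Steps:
g = 16532/3 (g = ⅔ + (⅓)*16530 = ⅔ + 5510 = 16532/3 ≈ 5510.7)
(g - 46407)/(-26778 + (5449 - 632*8)*(23905 + 12086)) = (16532/3 - 46407)/(-26778 + (5449 - 632*8)*(23905 + 12086)) = -122689/(3*(-26778 + (5449 - 5056)*35991)) = -122689/(3*(-26778 + 393*35991)) = -122689/(3*(-26778 + 14144463)) = -122689/3/14117685 = -122689/3*1/14117685 = -122689/42353055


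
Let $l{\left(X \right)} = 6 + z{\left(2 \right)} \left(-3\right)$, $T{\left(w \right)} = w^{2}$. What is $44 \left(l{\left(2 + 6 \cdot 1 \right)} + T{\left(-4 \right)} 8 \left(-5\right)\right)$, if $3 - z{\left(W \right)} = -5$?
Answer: $-28952$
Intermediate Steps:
$z{\left(W \right)} = 8$ ($z{\left(W \right)} = 3 - -5 = 3 + 5 = 8$)
$l{\left(X \right)} = -18$ ($l{\left(X \right)} = 6 + 8 \left(-3\right) = 6 - 24 = -18$)
$44 \left(l{\left(2 + 6 \cdot 1 \right)} + T{\left(-4 \right)} 8 \left(-5\right)\right) = 44 \left(-18 + \left(-4\right)^{2} \cdot 8 \left(-5\right)\right) = 44 \left(-18 + 16 \cdot 8 \left(-5\right)\right) = 44 \left(-18 + 128 \left(-5\right)\right) = 44 \left(-18 - 640\right) = 44 \left(-658\right) = -28952$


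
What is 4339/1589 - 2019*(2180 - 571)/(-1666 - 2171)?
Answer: 1726209354/2032331 ≈ 849.37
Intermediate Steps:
4339/1589 - 2019*(2180 - 571)/(-1666 - 2171) = 4339*(1/1589) - 2019/((-3837/1609)) = 4339/1589 - 2019/((-3837*1/1609)) = 4339/1589 - 2019/(-3837/1609) = 4339/1589 - 2019*(-1609/3837) = 4339/1589 + 1082857/1279 = 1726209354/2032331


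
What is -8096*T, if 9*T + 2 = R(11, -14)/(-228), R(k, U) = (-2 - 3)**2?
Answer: 973544/513 ≈ 1897.7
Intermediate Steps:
R(k, U) = 25 (R(k, U) = (-5)**2 = 25)
T = -481/2052 (T = -2/9 + (25/(-228))/9 = -2/9 + (25*(-1/228))/9 = -2/9 + (1/9)*(-25/228) = -2/9 - 25/2052 = -481/2052 ≈ -0.23441)
-8096*T = -8096*(-481/2052) = 973544/513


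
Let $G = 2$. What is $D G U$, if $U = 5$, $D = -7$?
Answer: $-70$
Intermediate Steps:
$D G U = \left(-7\right) 2 \cdot 5 = \left(-14\right) 5 = -70$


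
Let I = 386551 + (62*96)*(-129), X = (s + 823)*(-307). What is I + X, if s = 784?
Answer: -874606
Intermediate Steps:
X = -493349 (X = (784 + 823)*(-307) = 1607*(-307) = -493349)
I = -381257 (I = 386551 + 5952*(-129) = 386551 - 767808 = -381257)
I + X = -381257 - 493349 = -874606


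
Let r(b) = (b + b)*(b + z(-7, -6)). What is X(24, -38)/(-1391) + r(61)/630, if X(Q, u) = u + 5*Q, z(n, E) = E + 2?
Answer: 1603559/146055 ≈ 10.979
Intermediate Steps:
z(n, E) = 2 + E
r(b) = 2*b*(-4 + b) (r(b) = (b + b)*(b + (2 - 6)) = (2*b)*(b - 4) = (2*b)*(-4 + b) = 2*b*(-4 + b))
X(24, -38)/(-1391) + r(61)/630 = (-38 + 5*24)/(-1391) + (2*61*(-4 + 61))/630 = (-38 + 120)*(-1/1391) + (2*61*57)*(1/630) = 82*(-1/1391) + 6954*(1/630) = -82/1391 + 1159/105 = 1603559/146055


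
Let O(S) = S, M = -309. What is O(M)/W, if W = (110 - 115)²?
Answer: -309/25 ≈ -12.360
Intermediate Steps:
W = 25 (W = (-5)² = 25)
O(M)/W = -309/25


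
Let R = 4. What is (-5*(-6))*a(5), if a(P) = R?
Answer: 120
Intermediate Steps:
a(P) = 4
(-5*(-6))*a(5) = -5*(-6)*4 = 30*4 = 120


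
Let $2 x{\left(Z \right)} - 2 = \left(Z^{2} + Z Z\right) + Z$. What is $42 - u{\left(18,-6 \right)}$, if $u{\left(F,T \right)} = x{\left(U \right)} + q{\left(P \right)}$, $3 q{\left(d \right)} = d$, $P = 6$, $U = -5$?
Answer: $\frac{33}{2} \approx 16.5$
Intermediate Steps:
$x{\left(Z \right)} = 1 + Z^{2} + \frac{Z}{2}$ ($x{\left(Z \right)} = 1 + \frac{\left(Z^{2} + Z Z\right) + Z}{2} = 1 + \frac{\left(Z^{2} + Z^{2}\right) + Z}{2} = 1 + \frac{2 Z^{2} + Z}{2} = 1 + \frac{Z + 2 Z^{2}}{2} = 1 + \left(Z^{2} + \frac{Z}{2}\right) = 1 + Z^{2} + \frac{Z}{2}$)
$q{\left(d \right)} = \frac{d}{3}$
$u{\left(F,T \right)} = \frac{51}{2}$ ($u{\left(F,T \right)} = \left(1 + \left(-5\right)^{2} + \frac{1}{2} \left(-5\right)\right) + \frac{1}{3} \cdot 6 = \left(1 + 25 - \frac{5}{2}\right) + 2 = \frac{47}{2} + 2 = \frac{51}{2}$)
$42 - u{\left(18,-6 \right)} = 42 - \frac{51}{2} = \frac{33}{2}$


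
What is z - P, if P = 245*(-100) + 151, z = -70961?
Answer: -46612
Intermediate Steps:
P = -24349 (P = -24500 + 151 = -24349)
z - P = -70961 - 1*(-24349) = -70961 + 24349 = -46612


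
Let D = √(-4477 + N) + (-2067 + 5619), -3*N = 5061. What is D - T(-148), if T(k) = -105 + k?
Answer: 3805 + 2*I*√1541 ≈ 3805.0 + 78.511*I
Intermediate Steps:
N = -1687 (N = -⅓*5061 = -1687)
D = 3552 + 2*I*√1541 (D = √(-4477 - 1687) + (-2067 + 5619) = √(-6164) + 3552 = 2*I*√1541 + 3552 = 3552 + 2*I*√1541 ≈ 3552.0 + 78.511*I)
D - T(-148) = (3552 + 2*I*√1541) - (-105 - 148) = (3552 + 2*I*√1541) - 1*(-253) = (3552 + 2*I*√1541) + 253 = 3805 + 2*I*√1541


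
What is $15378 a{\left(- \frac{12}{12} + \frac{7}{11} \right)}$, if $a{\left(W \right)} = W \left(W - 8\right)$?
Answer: $\frac{514464}{11} \approx 46769.0$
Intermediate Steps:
$a{\left(W \right)} = W \left(-8 + W\right)$
$15378 a{\left(- \frac{12}{12} + \frac{7}{11} \right)} = 15378 \left(- \frac{12}{12} + \frac{7}{11}\right) \left(-8 + \left(- \frac{12}{12} + \frac{7}{11}\right)\right) = 15378 \left(\left(-12\right) \frac{1}{12} + 7 \cdot \frac{1}{11}\right) \left(-8 + \left(\left(-12\right) \frac{1}{12} + 7 \cdot \frac{1}{11}\right)\right) = 15378 \left(-1 + \frac{7}{11}\right) \left(-8 + \left(-1 + \frac{7}{11}\right)\right) = 15378 \left(- \frac{4 \left(-8 - \frac{4}{11}\right)}{11}\right) = 15378 \left(\left(- \frac{4}{11}\right) \left(- \frac{92}{11}\right)\right) = 15378 \cdot \frac{368}{121} = \frac{514464}{11}$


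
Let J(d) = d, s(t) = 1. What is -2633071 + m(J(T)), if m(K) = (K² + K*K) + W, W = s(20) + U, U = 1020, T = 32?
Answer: -2630002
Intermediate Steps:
W = 1021 (W = 1 + 1020 = 1021)
m(K) = 1021 + 2*K² (m(K) = (K² + K*K) + 1021 = (K² + K²) + 1021 = 2*K² + 1021 = 1021 + 2*K²)
-2633071 + m(J(T)) = -2633071 + (1021 + 2*32²) = -2633071 + (1021 + 2*1024) = -2633071 + (1021 + 2048) = -2633071 + 3069 = -2630002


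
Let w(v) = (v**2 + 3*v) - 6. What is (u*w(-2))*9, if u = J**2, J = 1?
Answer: -72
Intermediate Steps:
u = 1 (u = 1**2 = 1)
w(v) = -6 + v**2 + 3*v
(u*w(-2))*9 = (1*(-6 + (-2)**2 + 3*(-2)))*9 = (1*(-6 + 4 - 6))*9 = (1*(-8))*9 = -8*9 = -72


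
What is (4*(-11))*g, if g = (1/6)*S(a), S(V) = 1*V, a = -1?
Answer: 22/3 ≈ 7.3333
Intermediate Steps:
S(V) = V
g = -1/6 (g = (1/6)*(-1) = -1/6 ≈ -0.16667)
(4*(-11))*g = (4*(-11))*(-1/6) = -44*(-1/6) = 22/3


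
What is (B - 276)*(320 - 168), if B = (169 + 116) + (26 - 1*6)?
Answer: 4408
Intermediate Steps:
B = 305 (B = 285 + (26 - 6) = 285 + 20 = 305)
(B - 276)*(320 - 168) = (305 - 276)*(320 - 168) = 29*152 = 4408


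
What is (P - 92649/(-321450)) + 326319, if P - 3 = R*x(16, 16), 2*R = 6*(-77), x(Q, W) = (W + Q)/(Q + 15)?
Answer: 1083136375873/3321650 ≈ 3.2608e+5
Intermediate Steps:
x(Q, W) = (Q + W)/(15 + Q)
R = -231 (R = (6*(-77))/2 = (1/2)*(-462) = -231)
P = -7299/31 (P = 3 - 231*(16 + 16)/(15 + 16) = 3 - 231*32/31 = 3 - 7392/31 = -7299/31 ≈ -235.45)
(P - 92649/(-321450)) + 326319 = (-7299/31 - 92649/(-321450)) + 326319 = (-7299/31 - 92649*(-1/321450)) + 326319 = (-7299/31 + 30883/107150) + 326319 = -781130477/3321650 + 326319 = 1083136375873/3321650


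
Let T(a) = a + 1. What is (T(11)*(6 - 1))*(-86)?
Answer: -5160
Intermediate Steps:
T(a) = 1 + a
(T(11)*(6 - 1))*(-86) = ((1 + 11)*(6 - 1))*(-86) = (12*5)*(-86) = 60*(-86) = -5160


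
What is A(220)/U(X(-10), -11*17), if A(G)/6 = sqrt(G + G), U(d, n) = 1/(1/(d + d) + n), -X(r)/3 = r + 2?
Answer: -8975*sqrt(110)/4 ≈ -23533.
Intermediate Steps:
X(r) = -6 - 3*r (X(r) = -3*(r + 2) = -3*(2 + r) = -6 - 3*r)
U(d, n) = 1/(n + 1/(2*d)) (U(d, n) = 1/(1/(2*d) + n) = 1/(n + 1/(2*d)))
A(G) = 6*sqrt(2)*sqrt(G) (A(G) = 6*sqrt(G + G) = 6*sqrt(2*G) = 6*(sqrt(2)*sqrt(G)) = 6*sqrt(2)*sqrt(G))
A(220)/U(X(-10), -11*17) = (6*sqrt(2)*sqrt(220))/((2*(-6 - 3*(-10))/(1 + 2*(-6 - 3*(-10))*(-11*17)))) = (6*sqrt(2)*(2*sqrt(55)))/((2*(-6 + 30)/(1 + 2*(-6 + 30)*(-187)))) = (12*sqrt(110))/((2*24/(1 + 2*24*(-187)))) = (12*sqrt(110))/((2*24/(1 - 8976))) = (12*sqrt(110))/((2*24/(-8975))) = (12*sqrt(110))/((2*24*(-1/8975))) = (12*sqrt(110))/(-48/8975) = (12*sqrt(110))*(-8975/48) = -8975*sqrt(110)/4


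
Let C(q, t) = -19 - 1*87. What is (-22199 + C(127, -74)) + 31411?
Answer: 9106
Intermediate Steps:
C(q, t) = -106 (C(q, t) = -19 - 87 = -106)
(-22199 + C(127, -74)) + 31411 = (-22199 - 106) + 31411 = -22305 + 31411 = 9106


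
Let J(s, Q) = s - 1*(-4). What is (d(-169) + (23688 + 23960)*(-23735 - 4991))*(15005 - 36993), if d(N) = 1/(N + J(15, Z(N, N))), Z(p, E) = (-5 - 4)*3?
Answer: 2257183276407794/75 ≈ 3.0096e+13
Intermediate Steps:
Z(p, E) = -27 (Z(p, E) = -9*3 = -27)
J(s, Q) = 4 + s (J(s, Q) = s + 4 = 4 + s)
d(N) = 1/(19 + N) (d(N) = 1/(N + (4 + 15)) = 1/(N + 19) = 1/(19 + N))
(d(-169) + (23688 + 23960)*(-23735 - 4991))*(15005 - 36993) = (1/(19 - 169) + (23688 + 23960)*(-23735 - 4991))*(15005 - 36993) = (1/(-150) + 47648*(-28726))*(-21988) = (-1/150 - 1368736448)*(-21988) = -205310467201/150*(-21988) = 2257183276407794/75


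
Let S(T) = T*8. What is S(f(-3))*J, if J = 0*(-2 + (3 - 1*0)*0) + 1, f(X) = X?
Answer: -24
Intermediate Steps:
S(T) = 8*T
J = 1 (J = 0*(-2 + (3 + 0)*0) + 1 = 0*(-2 + 3*0) + 1 = 0*(-2 + 0) + 1 = 0*(-2) + 1 = 0 + 1 = 1)
S(f(-3))*J = (8*(-3))*1 = -24*1 = -24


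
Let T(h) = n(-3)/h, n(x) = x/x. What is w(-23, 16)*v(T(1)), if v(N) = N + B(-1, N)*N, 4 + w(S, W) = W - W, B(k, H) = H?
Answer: -8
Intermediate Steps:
n(x) = 1
w(S, W) = -4 (w(S, W) = -4 + (W - W) = -4 + 0 = -4)
T(h) = 1/h
v(N) = N + N² (v(N) = N + N*N = N + N²)
w(-23, 16)*v(T(1)) = -4*(1 + 1/1)/1 = -4*(1 + 1) = -4*2 = -8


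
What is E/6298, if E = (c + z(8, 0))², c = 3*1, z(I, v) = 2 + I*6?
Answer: 2809/6298 ≈ 0.44601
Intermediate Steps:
z(I, v) = 2 + 6*I
c = 3
E = 2809 (E = (3 + (2 + 6*8))² = (3 + (2 + 48))² = (3 + 50)² = 53² = 2809)
E/6298 = 2809/6298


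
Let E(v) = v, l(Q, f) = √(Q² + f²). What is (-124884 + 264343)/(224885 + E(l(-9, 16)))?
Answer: 31362237215/50573262888 - 139459*√337/50573262888 ≈ 0.62008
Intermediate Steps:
(-124884 + 264343)/(224885 + E(l(-9, 16))) = (-124884 + 264343)/(224885 + √((-9)² + 16²)) = 139459/(224885 + √(81 + 256)) = 139459/(224885 + √337)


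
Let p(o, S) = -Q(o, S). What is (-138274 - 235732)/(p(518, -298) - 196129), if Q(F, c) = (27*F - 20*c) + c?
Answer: 374006/215777 ≈ 1.7333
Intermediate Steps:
Q(F, c) = -19*c + 27*F (Q(F, c) = (-20*c + 27*F) + c = -19*c + 27*F)
p(o, S) = -27*o + 19*S (p(o, S) = -(-19*S + 27*o) = -27*o + 19*S)
(-138274 - 235732)/(p(518, -298) - 196129) = (-138274 - 235732)/((-27*518 + 19*(-298)) - 196129) = -374006/((-13986 - 5662) - 196129) = -374006/(-19648 - 196129) = -374006/(-215777) = -374006*(-1/215777) = 374006/215777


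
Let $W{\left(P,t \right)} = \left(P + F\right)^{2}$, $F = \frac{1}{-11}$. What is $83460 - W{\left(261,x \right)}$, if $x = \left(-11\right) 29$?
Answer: $\frac{1861760}{121} \approx 15386.0$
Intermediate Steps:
$F = - \frac{1}{11} \approx -0.090909$
$x = -319$
$W{\left(P,t \right)} = \left(- \frac{1}{11} + P\right)^{2}$ ($W{\left(P,t \right)} = \left(P - \frac{1}{11}\right)^{2} = \left(- \frac{1}{11} + P\right)^{2}$)
$83460 - W{\left(261,x \right)} = 83460 - \frac{\left(-1 + 11 \cdot 261\right)^{2}}{121} = 83460 - \frac{\left(-1 + 2871\right)^{2}}{121} = 83460 - \frac{2870^{2}}{121} = 83460 - \frac{1}{121} \cdot 8236900 = 83460 - \frac{8236900}{121} = \frac{1861760}{121}$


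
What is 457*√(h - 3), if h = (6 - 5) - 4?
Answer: 457*I*√6 ≈ 1119.4*I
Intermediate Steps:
h = -3 (h = 1 - 4 = -3)
457*√(h - 3) = 457*√(-3 - 3) = 457*√(-6) = 457*(I*√6) = 457*I*√6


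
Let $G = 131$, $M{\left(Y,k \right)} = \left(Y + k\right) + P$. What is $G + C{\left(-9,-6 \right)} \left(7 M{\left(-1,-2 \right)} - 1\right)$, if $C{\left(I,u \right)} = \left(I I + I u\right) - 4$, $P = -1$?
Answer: $-3668$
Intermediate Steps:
$C{\left(I,u \right)} = -4 + I^{2} + I u$ ($C{\left(I,u \right)} = \left(I^{2} + I u\right) - 4 = -4 + I^{2} + I u$)
$M{\left(Y,k \right)} = -1 + Y + k$ ($M{\left(Y,k \right)} = \left(Y + k\right) - 1 = -1 + Y + k$)
$G + C{\left(-9,-6 \right)} \left(7 M{\left(-1,-2 \right)} - 1\right) = 131 + \left(-4 + \left(-9\right)^{2} - -54\right) \left(7 \left(-1 - 1 - 2\right) - 1\right) = 131 + \left(-4 + 81 + 54\right) \left(7 \left(-4\right) - 1\right) = 131 + 131 \left(-28 - 1\right) = 131 + 131 \left(-29\right) = 131 - 3799 = -3668$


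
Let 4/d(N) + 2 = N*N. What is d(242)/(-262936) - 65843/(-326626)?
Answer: 126731791711809/628675762845004 ≈ 0.20159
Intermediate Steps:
d(N) = 4/(-2 + N²) (d(N) = 4/(-2 + N*N) = 4/(-2 + N²))
d(242)/(-262936) - 65843/(-326626) = (4/(-2 + 242²))/(-262936) - 65843/(-326626) = (4/(-2 + 58564))*(-1/262936) - 65843*(-1/326626) = (4/58562)*(-1/262936) + 65843/326626 = (4*(1/58562))*(-1/262936) + 65843/326626 = (2/29281)*(-1/262936) + 65843/326626 = -1/3849514508 + 65843/326626 = 126731791711809/628675762845004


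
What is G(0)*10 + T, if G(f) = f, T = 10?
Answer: 10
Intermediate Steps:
G(0)*10 + T = 0*10 + 10 = 0 + 10 = 10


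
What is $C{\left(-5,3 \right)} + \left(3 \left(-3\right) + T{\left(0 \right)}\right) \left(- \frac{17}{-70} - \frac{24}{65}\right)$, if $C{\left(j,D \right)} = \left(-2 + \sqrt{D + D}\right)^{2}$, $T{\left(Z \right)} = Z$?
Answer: $\frac{2027}{182} - 4 \sqrt{6} \approx 1.3394$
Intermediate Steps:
$C{\left(j,D \right)} = \left(-2 + \sqrt{2} \sqrt{D}\right)^{2}$ ($C{\left(j,D \right)} = \left(-2 + \sqrt{2 D}\right)^{2} = \left(-2 + \sqrt{2} \sqrt{D}\right)^{2}$)
$C{\left(-5,3 \right)} + \left(3 \left(-3\right) + T{\left(0 \right)}\right) \left(- \frac{17}{-70} - \frac{24}{65}\right) = \left(-2 + \sqrt{2} \sqrt{3}\right)^{2} + \left(3 \left(-3\right) + 0\right) \left(- \frac{17}{-70} - \frac{24}{65}\right) = \left(-2 + \sqrt{6}\right)^{2} + \left(-9 + 0\right) \left(\left(-17\right) \left(- \frac{1}{70}\right) - \frac{24}{65}\right) = \left(-2 + \sqrt{6}\right)^{2} - 9 \left(\frac{17}{70} - \frac{24}{65}\right) = \left(-2 + \sqrt{6}\right)^{2} - - \frac{207}{182} = \left(-2 + \sqrt{6}\right)^{2} + \frac{207}{182} = \frac{207}{182} + \left(-2 + \sqrt{6}\right)^{2}$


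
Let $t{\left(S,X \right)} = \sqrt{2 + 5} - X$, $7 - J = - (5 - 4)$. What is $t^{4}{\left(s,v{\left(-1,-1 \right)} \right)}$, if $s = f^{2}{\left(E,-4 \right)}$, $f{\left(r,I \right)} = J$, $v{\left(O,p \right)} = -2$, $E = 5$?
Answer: $\left(2 + \sqrt{7}\right)^{4} \approx 465.83$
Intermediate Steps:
$J = 8$ ($J = 7 - - (5 - 4) = 7 - \left(-1\right) 1 = 7 - -1 = 7 + 1 = 8$)
$f{\left(r,I \right)} = 8$
$s = 64$ ($s = 8^{2} = 64$)
$t{\left(S,X \right)} = \sqrt{7} - X$
$t^{4}{\left(s,v{\left(-1,-1 \right)} \right)} = \left(\sqrt{7} - -2\right)^{4} = \left(\sqrt{7} + 2\right)^{4} = \left(2 + \sqrt{7}\right)^{4}$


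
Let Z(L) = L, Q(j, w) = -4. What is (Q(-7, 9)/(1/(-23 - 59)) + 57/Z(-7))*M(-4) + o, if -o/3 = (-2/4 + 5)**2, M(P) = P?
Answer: -37525/28 ≈ -1340.2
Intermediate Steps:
o = -243/4 (o = -3*(-2/4 + 5)**2 = -3*(-2*1/4 + 5)**2 = -3*(-1/2 + 5)**2 = -3*(9/2)**2 = -3*81/4 = -243/4 ≈ -60.750)
(Q(-7, 9)/(1/(-23 - 59)) + 57/Z(-7))*M(-4) + o = (-4/(1/(-23 - 59)) + 57/(-7))*(-4) - 243/4 = (-4/(1/(-82)) + 57*(-1/7))*(-4) - 243/4 = (-4/(-1/82) - 57/7)*(-4) - 243/4 = (-4*(-82) - 57/7)*(-4) - 243/4 = (328 - 57/7)*(-4) - 243/4 = (2239/7)*(-4) - 243/4 = -8956/7 - 243/4 = -37525/28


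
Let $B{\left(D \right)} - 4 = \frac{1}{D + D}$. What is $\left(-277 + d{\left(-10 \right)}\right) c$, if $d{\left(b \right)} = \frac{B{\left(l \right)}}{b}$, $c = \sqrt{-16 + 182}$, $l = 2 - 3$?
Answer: $- \frac{5547 \sqrt{166}}{20} \approx -3573.4$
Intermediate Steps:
$l = -1$
$B{\left(D \right)} = 4 + \frac{1}{2 D}$ ($B{\left(D \right)} = 4 + \frac{1}{D + D} = 4 + \frac{1}{2 D}$)
$c = \sqrt{166} \approx 12.884$
$d{\left(b \right)} = \frac{7}{2 b}$ ($d{\left(b \right)} = \frac{4 + \frac{1}{2 \left(-1\right)}}{b} = \frac{4 + \frac{1}{2} \left(-1\right)}{b} = \frac{4 - \frac{1}{2}}{b} = \frac{7}{2 b}$)
$\left(-277 + d{\left(-10 \right)}\right) c = \left(-277 + \frac{7}{2 \left(-10\right)}\right) \sqrt{166} = \left(-277 + \frac{7}{2} \left(- \frac{1}{10}\right)\right) \sqrt{166} = \left(-277 - \frac{7}{20}\right) \sqrt{166} = - \frac{5547 \sqrt{166}}{20}$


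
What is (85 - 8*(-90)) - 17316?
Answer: -16511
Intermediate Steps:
(85 - 8*(-90)) - 17316 = (85 + 720) - 17316 = 805 - 17316 = -16511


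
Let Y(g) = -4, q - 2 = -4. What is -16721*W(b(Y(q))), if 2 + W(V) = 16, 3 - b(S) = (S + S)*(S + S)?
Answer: -234094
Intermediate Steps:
q = -2 (q = 2 - 4 = -2)
b(S) = 3 - 4*S**2 (b(S) = 3 - (S + S)*(S + S) = 3 - 2*S*2*S = 3 - 4*S**2)
W(V) = 14 (W(V) = -2 + 16 = 14)
-16721*W(b(Y(q))) = -16721*14 = -234094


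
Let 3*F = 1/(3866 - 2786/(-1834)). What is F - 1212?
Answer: -1842161089/1519935 ≈ -1212.0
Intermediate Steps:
F = 131/1519935 (F = 1/(3*(3866 - 2786/(-1834))) = 1/(3*(3866 - 2786*(-1/1834))) = 1/(3*(3866 + 199/131)) = 1/(3*(506645/131)) = (⅓)*(131/506645) = 131/1519935 ≈ 8.6188e-5)
F - 1212 = 131/1519935 - 1212 = -1842161089/1519935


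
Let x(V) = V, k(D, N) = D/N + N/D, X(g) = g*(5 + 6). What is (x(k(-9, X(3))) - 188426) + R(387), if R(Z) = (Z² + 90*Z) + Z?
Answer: -113650/33 ≈ -3443.9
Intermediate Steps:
X(g) = 11*g (X(g) = g*11 = 11*g)
R(Z) = Z² + 91*Z
(x(k(-9, X(3))) - 188426) + R(387) = ((-9/(11*3) + (11*3)/(-9)) - 188426) + 387*(91 + 387) = ((-9/33 + 33*(-⅑)) - 188426) + 387*478 = ((-9*1/33 - 11/3) - 188426) + 184986 = ((-3/11 - 11/3) - 188426) + 184986 = (-130/33 - 188426) + 184986 = -6218188/33 + 184986 = -113650/33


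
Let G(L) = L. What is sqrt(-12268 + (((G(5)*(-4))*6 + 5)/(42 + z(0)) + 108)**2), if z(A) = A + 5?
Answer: 3*I*sqrt(276499)/47 ≈ 33.564*I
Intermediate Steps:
z(A) = 5 + A
sqrt(-12268 + (((G(5)*(-4))*6 + 5)/(42 + z(0)) + 108)**2) = sqrt(-12268 + (((5*(-4))*6 + 5)/(42 + (5 + 0)) + 108)**2) = sqrt(-12268 + ((-20*6 + 5)/(42 + 5) + 108)**2) = sqrt(-12268 + ((-120 + 5)/47 + 108)**2) = sqrt(-12268 + (-115*1/47 + 108)**2) = sqrt(-12268 + (-115/47 + 108)**2) = sqrt(-12268 + (4961/47)**2) = sqrt(-12268 + 24611521/2209) = sqrt(-2488491/2209) = 3*I*sqrt(276499)/47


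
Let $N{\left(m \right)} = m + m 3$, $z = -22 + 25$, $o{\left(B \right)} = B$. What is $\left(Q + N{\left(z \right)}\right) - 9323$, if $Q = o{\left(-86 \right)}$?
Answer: $-9397$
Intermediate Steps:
$Q = -86$
$z = 3$
$N{\left(m \right)} = 4 m$ ($N{\left(m \right)} = m + 3 m = 4 m$)
$\left(Q + N{\left(z \right)}\right) - 9323 = \left(-86 + 4 \cdot 3\right) - 9323 = \left(-86 + 12\right) - 9323 = -74 - 9323 = -9397$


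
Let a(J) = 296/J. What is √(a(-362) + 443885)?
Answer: √14542089697/181 ≈ 666.25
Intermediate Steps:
√(a(-362) + 443885) = √(296/(-362) + 443885) = √(296*(-1/362) + 443885) = √(-148/181 + 443885) = √(80343037/181) = √14542089697/181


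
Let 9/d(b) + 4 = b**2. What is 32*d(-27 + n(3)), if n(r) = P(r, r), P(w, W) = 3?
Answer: 72/143 ≈ 0.50350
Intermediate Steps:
n(r) = 3
d(b) = 9/(-4 + b**2)
32*d(-27 + n(3)) = 32*(9/(-4 + (-27 + 3)**2)) = 32*(9/(-4 + (-24)**2)) = 32*(9/(-4 + 576)) = 32*(9/572) = 72/143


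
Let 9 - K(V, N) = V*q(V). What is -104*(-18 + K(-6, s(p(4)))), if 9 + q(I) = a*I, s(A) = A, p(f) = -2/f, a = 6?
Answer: 29016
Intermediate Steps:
q(I) = -9 + 6*I
K(V, N) = 9 - V*(-9 + 6*V)
-104*(-18 + K(-6, s(p(4)))) = -104*(-18 + (9 - 3*(-6)*(-3 + 2*(-6)))) = -104*(-18 + (9 - 3*(-6)*(-3 - 12))) = -104*(-18 + (9 - 3*(-6)*(-15))) = -104*(-18 + (9 - 270)) = -104*(-18 - 261) = -104*(-279) = 29016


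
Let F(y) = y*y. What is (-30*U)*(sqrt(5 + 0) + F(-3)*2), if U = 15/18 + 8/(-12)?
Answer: -90 - 5*sqrt(5) ≈ -101.18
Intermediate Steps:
F(y) = y**2
U = 1/6 (U = 15*(1/18) + 8*(-1/12) = 5/6 - 2/3 = 1/6 ≈ 0.16667)
(-30*U)*(sqrt(5 + 0) + F(-3)*2) = (-30*1/6)*(sqrt(5 + 0) + (-3)**2*2) = -5*(sqrt(5) + 9*2) = -5*(sqrt(5) + 18) = -5*(18 + sqrt(5)) = -90 - 5*sqrt(5)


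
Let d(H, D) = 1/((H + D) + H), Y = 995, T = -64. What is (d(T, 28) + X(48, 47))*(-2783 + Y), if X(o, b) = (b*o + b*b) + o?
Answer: -201730653/25 ≈ -8.0692e+6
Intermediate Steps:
X(o, b) = o + b**2 + b*o (X(o, b) = (b*o + b**2) + o = (b**2 + b*o) + o = o + b**2 + b*o)
d(H, D) = 1/(D + 2*H) (d(H, D) = 1/((D + H) + H) = 1/(D + 2*H))
(d(T, 28) + X(48, 47))*(-2783 + Y) = (1/(28 + 2*(-64)) + (48 + 47**2 + 47*48))*(-2783 + 995) = (1/(28 - 128) + (48 + 2209 + 2256))*(-1788) = (1/(-100) + 4513)*(-1788) = (-1/100 + 4513)*(-1788) = (451299/100)*(-1788) = -201730653/25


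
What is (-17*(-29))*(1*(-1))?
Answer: -493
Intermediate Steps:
(-17*(-29))*(1*(-1)) = 493*(-1) = -493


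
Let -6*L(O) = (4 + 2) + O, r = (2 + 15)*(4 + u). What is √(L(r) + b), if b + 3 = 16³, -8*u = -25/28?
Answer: √12795979/56 ≈ 63.878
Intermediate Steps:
u = 25/224 (u = -(-25)/(8*28) = -⅛*(-25/28) = 25/224 ≈ 0.11161)
b = 4093 (b = -3 + 16³ = -3 + 4096 = 4093)
r = 15657/224 (r = (2 + 15)*(4 + 25/224) = 17*(921/224) = 15657/224 ≈ 69.897)
L(O) = -1 - O/6 (L(O) = -((4 + 2) + O)/6 = -(6 + O)/6 = -1 - O/6)
√(L(r) + b) = √((-1 - ⅙*15657/224) + 4093) = √((-1 - 5219/448) + 4093) = √(-5667/448 + 4093) = √(1827997/448) = √12795979/56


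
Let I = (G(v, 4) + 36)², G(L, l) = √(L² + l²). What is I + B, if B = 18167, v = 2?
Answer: 19483 + 144*√5 ≈ 19805.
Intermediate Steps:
I = (36 + 2*√5)² (I = (√(2² + 4²) + 36)² = (√(4 + 16) + 36)² = (√20 + 36)² = (2*√5 + 36)² = (36 + 2*√5)² ≈ 1638.0)
I + B = (1316 + 144*√5) + 18167 = 19483 + 144*√5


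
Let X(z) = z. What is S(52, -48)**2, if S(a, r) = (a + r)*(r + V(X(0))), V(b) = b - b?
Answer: 36864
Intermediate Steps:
V(b) = 0
S(a, r) = r*(a + r) (S(a, r) = (a + r)*(r + 0) = (a + r)*r = r*(a + r))
S(52, -48)**2 = (-48*(52 - 48))**2 = (-48*4)**2 = (-192)**2 = 36864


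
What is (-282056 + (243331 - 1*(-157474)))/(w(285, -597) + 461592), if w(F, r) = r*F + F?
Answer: 1721/4228 ≈ 0.40705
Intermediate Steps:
w(F, r) = F + F*r (w(F, r) = F*r + F = F + F*r)
(-282056 + (243331 - 1*(-157474)))/(w(285, -597) + 461592) = (-282056 + (243331 - 1*(-157474)))/(285*(1 - 597) + 461592) = (-282056 + (243331 + 157474))/(285*(-596) + 461592) = (-282056 + 400805)/(-169860 + 461592) = 118749/291732 = 118749*(1/291732) = 1721/4228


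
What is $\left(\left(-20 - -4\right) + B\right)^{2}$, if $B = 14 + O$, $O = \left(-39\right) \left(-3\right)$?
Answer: $13225$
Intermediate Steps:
$O = 117$
$B = 131$ ($B = 14 + 117 = 131$)
$\left(\left(-20 - -4\right) + B\right)^{2} = \left(\left(-20 - -4\right) + 131\right)^{2} = \left(\left(-20 + 4\right) + 131\right)^{2} = \left(-16 + 131\right)^{2} = 115^{2} = 13225$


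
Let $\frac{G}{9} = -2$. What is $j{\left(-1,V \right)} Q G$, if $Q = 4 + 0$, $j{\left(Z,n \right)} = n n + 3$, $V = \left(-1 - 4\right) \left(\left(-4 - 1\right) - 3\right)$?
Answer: $-115416$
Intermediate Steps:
$G = -18$ ($G = 9 \left(-2\right) = -18$)
$V = 40$ ($V = - 5 \left(\left(-4 - 1\right) - 3\right) = - 5 \left(-5 - 3\right) = \left(-5\right) \left(-8\right) = 40$)
$j{\left(Z,n \right)} = 3 + n^{2}$ ($j{\left(Z,n \right)} = n^{2} + 3 = 3 + n^{2}$)
$Q = 4$
$j{\left(-1,V \right)} Q G = \left(3 + 40^{2}\right) 4 \left(-18\right) = \left(3 + 1600\right) 4 \left(-18\right) = 1603 \cdot 4 \left(-18\right) = 6412 \left(-18\right) = -115416$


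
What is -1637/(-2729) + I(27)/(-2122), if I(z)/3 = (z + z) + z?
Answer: 2810567/5790938 ≈ 0.48534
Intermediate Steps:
I(z) = 9*z (I(z) = 3*((z + z) + z) = 3*(2*z + z) = 3*(3*z) = 9*z)
-1637/(-2729) + I(27)/(-2122) = -1637/(-2729) + (9*27)/(-2122) = -1637*(-1/2729) + 243*(-1/2122) = 1637/2729 - 243/2122 = 2810567/5790938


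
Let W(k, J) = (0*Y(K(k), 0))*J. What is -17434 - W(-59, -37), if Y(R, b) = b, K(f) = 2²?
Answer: -17434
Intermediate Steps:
K(f) = 4
W(k, J) = 0 (W(k, J) = (0*0)*J = 0*J = 0)
-17434 - W(-59, -37) = -17434 - 1*0 = -17434 + 0 = -17434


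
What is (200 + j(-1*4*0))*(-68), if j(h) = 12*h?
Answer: -13600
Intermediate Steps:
(200 + j(-1*4*0))*(-68) = (200 + 12*(-1*4*0))*(-68) = (200 + 12*(-4*0))*(-68) = (200 + 12*0)*(-68) = (200 + 0)*(-68) = 200*(-68) = -13600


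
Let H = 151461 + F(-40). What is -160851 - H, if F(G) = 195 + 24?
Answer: -312531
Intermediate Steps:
F(G) = 219
H = 151680 (H = 151461 + 219 = 151680)
-160851 - H = -160851 - 1*151680 = -160851 - 151680 = -312531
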